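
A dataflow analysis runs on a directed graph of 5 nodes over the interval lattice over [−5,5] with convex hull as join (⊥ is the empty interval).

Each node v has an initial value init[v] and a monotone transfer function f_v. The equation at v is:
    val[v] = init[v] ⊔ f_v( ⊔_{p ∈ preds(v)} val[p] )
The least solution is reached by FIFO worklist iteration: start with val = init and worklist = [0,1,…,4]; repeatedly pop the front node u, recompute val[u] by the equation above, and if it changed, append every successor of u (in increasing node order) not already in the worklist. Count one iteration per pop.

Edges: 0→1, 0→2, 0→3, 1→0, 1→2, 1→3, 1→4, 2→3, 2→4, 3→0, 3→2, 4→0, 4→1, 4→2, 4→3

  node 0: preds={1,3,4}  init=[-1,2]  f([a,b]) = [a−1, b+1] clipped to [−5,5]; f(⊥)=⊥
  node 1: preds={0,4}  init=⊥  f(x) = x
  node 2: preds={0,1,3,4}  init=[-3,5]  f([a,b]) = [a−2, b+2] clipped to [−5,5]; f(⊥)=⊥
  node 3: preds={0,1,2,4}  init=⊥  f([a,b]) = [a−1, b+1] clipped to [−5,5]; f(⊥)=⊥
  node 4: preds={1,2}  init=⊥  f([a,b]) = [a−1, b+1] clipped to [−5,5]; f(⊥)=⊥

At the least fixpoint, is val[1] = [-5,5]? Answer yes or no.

yes

Iteration log — 14 steps:
  step 1. node 0  ⊔preds=⊥  new=[-1,2]  stable
  step 2. node 1  ⊔preds=[-1,2]  new=[-1,2]  old=⊥  +wl: 0
  step 3. node 2  ⊔preds=[-1,2]  new=[-3,5]  stable
  step 4. node 3  ⊔preds=[-3,5]  new=[-4,5]  old=⊥  +wl: 2
  step 5. node 4  ⊔preds=[-3,5]  new=[-4,5]  old=⊥  +wl: 1,3
  step 6. node 0  ⊔preds=[-4,5]  new=[-5,5]  old=[-1,2]  +wl: 
  step 7. node 2  ⊔preds=[-5,5]  new=[-5,5]  old=[-3,5]  +wl: 4
  step 8. node 1  ⊔preds=[-5,5]  new=[-5,5]  old=[-1,2]  +wl: 0,2
  step 9. node 3  ⊔preds=[-5,5]  new=[-5,5]  old=[-4,5]  +wl: 
  step 10. node 4  ⊔preds=[-5,5]  new=[-5,5]  old=[-4,5]  +wl: 1,3
  step 11. node 0  ⊔preds=[-5,5]  new=[-5,5]  stable
  step 12. node 2  ⊔preds=[-5,5]  new=[-5,5]  stable
  step 13. node 1  ⊔preds=[-5,5]  new=[-5,5]  stable
  step 14. node 3  ⊔preds=[-5,5]  new=[-5,5]  stable

Least fixpoint reached:
  node 0: [-5,5]
  node 1: [-5,5]
  node 2: [-5,5]
  node 3: [-5,5]
  node 4: [-5,5]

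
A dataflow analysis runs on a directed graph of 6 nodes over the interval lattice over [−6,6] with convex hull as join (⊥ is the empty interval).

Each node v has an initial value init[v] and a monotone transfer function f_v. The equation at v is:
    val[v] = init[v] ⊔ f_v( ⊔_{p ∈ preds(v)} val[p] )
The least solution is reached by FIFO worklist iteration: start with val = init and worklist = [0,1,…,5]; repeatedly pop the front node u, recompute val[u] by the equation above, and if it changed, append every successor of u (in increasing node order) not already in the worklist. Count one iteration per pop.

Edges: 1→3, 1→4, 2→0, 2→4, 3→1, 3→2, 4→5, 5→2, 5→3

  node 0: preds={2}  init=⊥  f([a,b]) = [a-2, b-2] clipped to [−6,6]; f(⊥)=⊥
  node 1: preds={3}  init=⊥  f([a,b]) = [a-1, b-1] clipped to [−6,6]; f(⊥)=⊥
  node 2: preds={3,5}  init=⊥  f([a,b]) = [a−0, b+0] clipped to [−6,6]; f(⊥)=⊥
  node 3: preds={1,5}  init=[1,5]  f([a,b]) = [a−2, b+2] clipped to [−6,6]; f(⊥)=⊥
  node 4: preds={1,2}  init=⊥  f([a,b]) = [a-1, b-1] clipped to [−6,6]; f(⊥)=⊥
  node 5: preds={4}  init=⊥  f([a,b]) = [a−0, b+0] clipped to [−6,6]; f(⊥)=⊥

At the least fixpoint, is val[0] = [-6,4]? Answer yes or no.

yes

Iteration log — 25 steps:
  step 1. node 0  ⊔preds=⊥  new=⊥  stable
  step 2. node 1  ⊔preds=[1,5]  new=[0,4]  old=⊥  +wl: 
  step 3. node 2  ⊔preds=[1,5]  new=[1,5]  old=⊥  +wl: 0
  step 4. node 3  ⊔preds=[0,4]  new=[-2,6]  old=[1,5]  +wl: 1,2
  step 5. node 4  ⊔preds=[0,5]  new=[-1,4]  old=⊥  +wl: 
  step 6. node 5  ⊔preds=[-1,4]  new=[-1,4]  old=⊥  +wl: 3
  step 7. node 0  ⊔preds=[1,5]  new=[-1,3]  old=⊥  +wl: 
  step 8. node 1  ⊔preds=[-2,6]  new=[-3,5]  old=[0,4]  +wl: 4
  step 9. node 2  ⊔preds=[-2,6]  new=[-2,6]  old=[1,5]  +wl: 0
  step 10. node 3  ⊔preds=[-3,5]  new=[-5,6]  old=[-2,6]  +wl: 1,2
  step 11. node 4  ⊔preds=[-3,6]  new=[-4,5]  old=[-1,4]  +wl: 5
  step 12. node 0  ⊔preds=[-2,6]  new=[-4,4]  old=[-1,3]  +wl: 
  step 13. node 1  ⊔preds=[-5,6]  new=[-6,5]  old=[-3,5]  +wl: 3,4
  step 14. node 2  ⊔preds=[-5,6]  new=[-5,6]  old=[-2,6]  +wl: 0
  step 15. node 5  ⊔preds=[-4,5]  new=[-4,5]  old=[-1,4]  +wl: 2
  step 16. node 3  ⊔preds=[-6,5]  new=[-6,6]  old=[-5,6]  +wl: 1
  step 17. node 4  ⊔preds=[-6,6]  new=[-6,5]  old=[-4,5]  +wl: 5
  step 18. node 0  ⊔preds=[-5,6]  new=[-6,4]  old=[-4,4]  +wl: 
  step 19. node 2  ⊔preds=[-6,6]  new=[-6,6]  old=[-5,6]  +wl: 0,4
  step 20. node 1  ⊔preds=[-6,6]  new=[-6,5]  stable
  step 21. node 5  ⊔preds=[-6,5]  new=[-6,5]  old=[-4,5]  +wl: 2,3
  step 22. node 0  ⊔preds=[-6,6]  new=[-6,4]  stable
  step 23. node 4  ⊔preds=[-6,6]  new=[-6,5]  stable
  step 24. node 2  ⊔preds=[-6,6]  new=[-6,6]  stable
  step 25. node 3  ⊔preds=[-6,5]  new=[-6,6]  stable

Least fixpoint reached:
  node 0: [-6,4]
  node 1: [-6,5]
  node 2: [-6,6]
  node 3: [-6,6]
  node 4: [-6,5]
  node 5: [-6,5]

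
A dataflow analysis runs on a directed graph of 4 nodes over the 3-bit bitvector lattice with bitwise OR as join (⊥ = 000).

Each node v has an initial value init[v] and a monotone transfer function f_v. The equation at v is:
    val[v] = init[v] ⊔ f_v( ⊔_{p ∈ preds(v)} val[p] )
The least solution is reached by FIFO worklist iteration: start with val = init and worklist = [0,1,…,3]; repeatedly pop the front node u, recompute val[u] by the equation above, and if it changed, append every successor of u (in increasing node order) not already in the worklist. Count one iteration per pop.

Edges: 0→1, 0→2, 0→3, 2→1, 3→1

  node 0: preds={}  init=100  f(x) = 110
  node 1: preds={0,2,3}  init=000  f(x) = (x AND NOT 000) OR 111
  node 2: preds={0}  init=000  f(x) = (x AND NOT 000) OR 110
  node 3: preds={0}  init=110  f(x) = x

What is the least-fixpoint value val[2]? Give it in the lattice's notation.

Trace (5 dequeues):
  [1] u=0 | in 000 | out 110 | prev 100 | push {}
  [2] u=1 | in 110 | out 111 | prev 000 | push {}
  [3] u=2 | in 110 | out 110 | prev 000 | push {1}
  [4] u=3 | in 110 | out 110 | ==
  [5] u=1 | in 110 | out 111 | ==

Converged values:
  [0] 110
  [1] 111
  [2] 110
  [3] 110

110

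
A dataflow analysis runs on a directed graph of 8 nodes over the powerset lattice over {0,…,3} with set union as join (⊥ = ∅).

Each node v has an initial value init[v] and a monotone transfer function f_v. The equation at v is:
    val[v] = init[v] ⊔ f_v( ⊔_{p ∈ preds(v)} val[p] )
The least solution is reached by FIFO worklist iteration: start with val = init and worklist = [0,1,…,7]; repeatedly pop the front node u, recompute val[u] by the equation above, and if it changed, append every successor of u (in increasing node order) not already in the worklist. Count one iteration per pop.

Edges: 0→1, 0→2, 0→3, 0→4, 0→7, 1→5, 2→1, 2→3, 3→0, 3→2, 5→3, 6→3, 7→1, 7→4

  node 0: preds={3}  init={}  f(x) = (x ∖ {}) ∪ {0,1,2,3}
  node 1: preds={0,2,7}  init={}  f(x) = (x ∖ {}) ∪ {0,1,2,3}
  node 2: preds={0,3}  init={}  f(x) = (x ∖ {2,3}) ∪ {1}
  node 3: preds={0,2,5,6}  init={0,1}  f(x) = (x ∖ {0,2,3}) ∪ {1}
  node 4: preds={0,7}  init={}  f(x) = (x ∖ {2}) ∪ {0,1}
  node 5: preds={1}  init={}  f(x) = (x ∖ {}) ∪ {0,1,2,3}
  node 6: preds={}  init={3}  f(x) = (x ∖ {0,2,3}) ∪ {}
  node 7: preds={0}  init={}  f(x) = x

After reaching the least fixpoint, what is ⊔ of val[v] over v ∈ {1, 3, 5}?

Iteration log — 11 steps:
  step 1. node 0  ⊔preds={0,1}  new={0,1,2,3}  old={}  +wl: 
  step 2. node 1  ⊔preds={0,1,2,3}  new={0,1,2,3}  old={}  +wl: 
  step 3. node 2  ⊔preds={0,1,2,3}  new={0,1}  old={}  +wl: 1
  step 4. node 3  ⊔preds={0,1,2,3}  new={0,1}  stable
  step 5. node 4  ⊔preds={0,1,2,3}  new={0,1,3}  old={}  +wl: 
  step 6. node 5  ⊔preds={0,1,2,3}  new={0,1,2,3}  old={}  +wl: 3
  step 7. node 6  ⊔preds={}  new={3}  stable
  step 8. node 7  ⊔preds={0,1,2,3}  new={0,1,2,3}  old={}  +wl: 4
  step 9. node 1  ⊔preds={0,1,2,3}  new={0,1,2,3}  stable
  step 10. node 3  ⊔preds={0,1,2,3}  new={0,1}  stable
  step 11. node 4  ⊔preds={0,1,2,3}  new={0,1,3}  stable

Least fixpoint reached:
  node 0: {0,1,2,3}
  node 1: {0,1,2,3}
  node 2: {0,1}
  node 3: {0,1}
  node 4: {0,1,3}
  node 5: {0,1,2,3}
  node 6: {3}
  node 7: {0,1,2,3}

{0,1,2,3}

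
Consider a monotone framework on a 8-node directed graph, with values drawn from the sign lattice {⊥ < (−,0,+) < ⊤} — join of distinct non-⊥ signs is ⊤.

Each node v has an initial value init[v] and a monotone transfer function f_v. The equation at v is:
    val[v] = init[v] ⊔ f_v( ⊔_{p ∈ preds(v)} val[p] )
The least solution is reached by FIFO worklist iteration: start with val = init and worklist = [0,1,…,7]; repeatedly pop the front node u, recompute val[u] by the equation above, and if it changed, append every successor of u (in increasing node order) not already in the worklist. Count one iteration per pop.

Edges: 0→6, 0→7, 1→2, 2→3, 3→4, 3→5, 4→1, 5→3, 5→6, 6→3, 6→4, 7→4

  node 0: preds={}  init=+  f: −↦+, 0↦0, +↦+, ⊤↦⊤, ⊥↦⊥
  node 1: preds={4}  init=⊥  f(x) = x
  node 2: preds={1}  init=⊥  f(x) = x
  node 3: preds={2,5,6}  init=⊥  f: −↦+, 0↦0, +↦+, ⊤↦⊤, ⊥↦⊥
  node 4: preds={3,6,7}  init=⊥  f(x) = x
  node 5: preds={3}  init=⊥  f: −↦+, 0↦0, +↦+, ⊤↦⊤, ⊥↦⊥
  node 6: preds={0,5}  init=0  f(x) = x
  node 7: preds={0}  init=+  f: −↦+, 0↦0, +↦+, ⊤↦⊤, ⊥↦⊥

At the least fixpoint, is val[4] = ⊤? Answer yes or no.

Trace (15 dequeues):
  [1] u=0 | in ⊥ | out + | ==
  [2] u=1 | in ⊥ | out ⊥ | ==
  [3] u=2 | in ⊥ | out ⊥ | ==
  [4] u=3 | in 0 | out 0 | prev ⊥ | push {}
  [5] u=4 | in ⊤ | out ⊤ | prev ⊥ | push {1}
  [6] u=5 | in 0 | out 0 | prev ⊥ | push {3}
  [7] u=6 | in ⊤ | out ⊤ | prev 0 | push {4}
  [8] u=7 | in + | out + | ==
  [9] u=1 | in ⊤ | out ⊤ | prev ⊥ | push {2}
  [10] u=3 | in ⊤ | out ⊤ | prev 0 | push {5}
  [11] u=4 | in ⊤ | out ⊤ | ==
  [12] u=2 | in ⊤ | out ⊤ | prev ⊥ | push {3}
  [13] u=5 | in ⊤ | out ⊤ | prev 0 | push {6}
  [14] u=3 | in ⊤ | out ⊤ | ==
  [15] u=6 | in ⊤ | out ⊤ | ==

Converged values:
  [0] +
  [1] ⊤
  [2] ⊤
  [3] ⊤
  [4] ⊤
  [5] ⊤
  [6] ⊤
  [7] +

yes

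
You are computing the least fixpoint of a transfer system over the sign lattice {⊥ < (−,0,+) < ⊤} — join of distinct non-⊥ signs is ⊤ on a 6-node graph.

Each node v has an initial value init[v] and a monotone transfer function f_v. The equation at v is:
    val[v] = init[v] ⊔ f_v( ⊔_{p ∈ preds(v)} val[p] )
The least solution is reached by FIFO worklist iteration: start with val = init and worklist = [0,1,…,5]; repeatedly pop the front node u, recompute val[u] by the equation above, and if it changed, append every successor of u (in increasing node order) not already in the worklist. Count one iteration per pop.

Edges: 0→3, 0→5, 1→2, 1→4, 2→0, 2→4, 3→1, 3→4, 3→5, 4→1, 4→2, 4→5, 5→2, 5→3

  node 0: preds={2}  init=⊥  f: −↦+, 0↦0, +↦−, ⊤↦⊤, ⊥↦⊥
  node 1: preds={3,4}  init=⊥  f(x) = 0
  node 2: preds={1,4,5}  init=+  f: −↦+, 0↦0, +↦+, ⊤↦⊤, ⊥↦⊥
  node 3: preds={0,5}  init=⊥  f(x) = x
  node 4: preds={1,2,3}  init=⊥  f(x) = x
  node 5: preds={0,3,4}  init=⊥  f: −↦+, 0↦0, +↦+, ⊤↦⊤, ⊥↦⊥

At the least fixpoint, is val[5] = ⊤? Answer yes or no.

yes

Trace (13 dequeues):
  [1] u=0 | in + | out − | prev ⊥ | push {}
  [2] u=1 | in ⊥ | out 0 | prev ⊥ | push {}
  [3] u=2 | in 0 | out ⊤ | prev + | push {0}
  [4] u=3 | in − | out − | prev ⊥ | push {1}
  [5] u=4 | in ⊤ | out ⊤ | prev ⊥ | push {2}
  [6] u=5 | in ⊤ | out ⊤ | prev ⊥ | push {3}
  [7] u=0 | in ⊤ | out ⊤ | prev − | push {5}
  [8] u=1 | in ⊤ | out 0 | ==
  [9] u=2 | in ⊤ | out ⊤ | ==
  [10] u=3 | in ⊤ | out ⊤ | prev − | push {1,4}
  [11] u=5 | in ⊤ | out ⊤ | ==
  [12] u=1 | in ⊤ | out 0 | ==
  [13] u=4 | in ⊤ | out ⊤ | ==

Converged values:
  [0] ⊤
  [1] 0
  [2] ⊤
  [3] ⊤
  [4] ⊤
  [5] ⊤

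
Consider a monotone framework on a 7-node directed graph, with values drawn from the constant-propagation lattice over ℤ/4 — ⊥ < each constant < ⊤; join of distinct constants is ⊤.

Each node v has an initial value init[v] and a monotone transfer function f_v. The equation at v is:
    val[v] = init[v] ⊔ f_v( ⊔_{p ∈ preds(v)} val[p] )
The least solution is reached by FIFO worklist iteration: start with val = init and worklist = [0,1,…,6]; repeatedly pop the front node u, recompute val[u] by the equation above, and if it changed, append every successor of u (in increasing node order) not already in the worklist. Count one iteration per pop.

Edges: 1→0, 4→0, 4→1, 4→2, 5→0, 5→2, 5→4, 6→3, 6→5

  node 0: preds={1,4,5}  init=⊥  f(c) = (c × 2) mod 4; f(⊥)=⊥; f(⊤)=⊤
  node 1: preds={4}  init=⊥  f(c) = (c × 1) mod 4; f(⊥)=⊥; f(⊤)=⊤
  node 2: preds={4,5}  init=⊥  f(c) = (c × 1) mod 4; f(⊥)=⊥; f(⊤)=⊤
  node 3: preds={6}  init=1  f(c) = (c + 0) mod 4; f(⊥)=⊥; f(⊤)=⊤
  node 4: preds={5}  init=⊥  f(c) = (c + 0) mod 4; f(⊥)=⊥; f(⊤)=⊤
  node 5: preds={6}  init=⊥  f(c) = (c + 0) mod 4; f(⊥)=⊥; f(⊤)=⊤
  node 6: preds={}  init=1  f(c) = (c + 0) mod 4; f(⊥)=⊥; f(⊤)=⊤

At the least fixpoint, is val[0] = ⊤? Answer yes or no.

no

Trace (14 dequeues):
  [1] u=0 | in ⊥ | out ⊥ | ==
  [2] u=1 | in ⊥ | out ⊥ | ==
  [3] u=2 | in ⊥ | out ⊥ | ==
  [4] u=3 | in 1 | out 1 | ==
  [5] u=4 | in ⊥ | out ⊥ | ==
  [6] u=5 | in 1 | out 1 | prev ⊥ | push {0,2,4}
  [7] u=6 | in ⊥ | out 1 | ==
  [8] u=0 | in 1 | out 2 | prev ⊥ | push {}
  [9] u=2 | in 1 | out 1 | prev ⊥ | push {}
  [10] u=4 | in 1 | out 1 | prev ⊥ | push {0,1,2}
  [11] u=0 | in 1 | out 2 | ==
  [12] u=1 | in 1 | out 1 | prev ⊥ | push {0}
  [13] u=2 | in 1 | out 1 | ==
  [14] u=0 | in 1 | out 2 | ==

Converged values:
  [0] 2
  [1] 1
  [2] 1
  [3] 1
  [4] 1
  [5] 1
  [6] 1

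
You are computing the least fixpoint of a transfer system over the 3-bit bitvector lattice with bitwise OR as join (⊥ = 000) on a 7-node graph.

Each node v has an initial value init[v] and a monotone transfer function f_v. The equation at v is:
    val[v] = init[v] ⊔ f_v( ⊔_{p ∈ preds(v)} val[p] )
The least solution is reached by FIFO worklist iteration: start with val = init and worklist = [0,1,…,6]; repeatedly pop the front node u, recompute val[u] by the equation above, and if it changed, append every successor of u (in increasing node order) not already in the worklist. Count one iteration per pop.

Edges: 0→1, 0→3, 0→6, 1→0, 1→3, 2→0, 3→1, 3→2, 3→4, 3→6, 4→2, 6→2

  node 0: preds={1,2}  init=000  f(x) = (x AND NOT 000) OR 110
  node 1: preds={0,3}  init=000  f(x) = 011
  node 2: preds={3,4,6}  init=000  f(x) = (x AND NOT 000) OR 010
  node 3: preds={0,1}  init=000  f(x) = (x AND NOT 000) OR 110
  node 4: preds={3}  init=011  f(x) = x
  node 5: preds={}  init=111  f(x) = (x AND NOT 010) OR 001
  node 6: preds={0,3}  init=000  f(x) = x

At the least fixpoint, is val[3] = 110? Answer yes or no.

no

Trace (13 dequeues):
  [1] u=0 | in 000 | out 110 | prev 000 | push {}
  [2] u=1 | in 110 | out 011 | prev 000 | push {0}
  [3] u=2 | in 011 | out 011 | prev 000 | push {}
  [4] u=3 | in 111 | out 111 | prev 000 | push {1,2}
  [5] u=4 | in 111 | out 111 | prev 011 | push {}
  [6] u=5 | in 000 | out 111 | ==
  [7] u=6 | in 111 | out 111 | prev 000 | push {}
  [8] u=0 | in 011 | out 111 | prev 110 | push {3,6}
  [9] u=1 | in 111 | out 011 | ==
  [10] u=2 | in 111 | out 111 | prev 011 | push {0}
  [11] u=3 | in 111 | out 111 | ==
  [12] u=6 | in 111 | out 111 | ==
  [13] u=0 | in 111 | out 111 | ==

Converged values:
  [0] 111
  [1] 011
  [2] 111
  [3] 111
  [4] 111
  [5] 111
  [6] 111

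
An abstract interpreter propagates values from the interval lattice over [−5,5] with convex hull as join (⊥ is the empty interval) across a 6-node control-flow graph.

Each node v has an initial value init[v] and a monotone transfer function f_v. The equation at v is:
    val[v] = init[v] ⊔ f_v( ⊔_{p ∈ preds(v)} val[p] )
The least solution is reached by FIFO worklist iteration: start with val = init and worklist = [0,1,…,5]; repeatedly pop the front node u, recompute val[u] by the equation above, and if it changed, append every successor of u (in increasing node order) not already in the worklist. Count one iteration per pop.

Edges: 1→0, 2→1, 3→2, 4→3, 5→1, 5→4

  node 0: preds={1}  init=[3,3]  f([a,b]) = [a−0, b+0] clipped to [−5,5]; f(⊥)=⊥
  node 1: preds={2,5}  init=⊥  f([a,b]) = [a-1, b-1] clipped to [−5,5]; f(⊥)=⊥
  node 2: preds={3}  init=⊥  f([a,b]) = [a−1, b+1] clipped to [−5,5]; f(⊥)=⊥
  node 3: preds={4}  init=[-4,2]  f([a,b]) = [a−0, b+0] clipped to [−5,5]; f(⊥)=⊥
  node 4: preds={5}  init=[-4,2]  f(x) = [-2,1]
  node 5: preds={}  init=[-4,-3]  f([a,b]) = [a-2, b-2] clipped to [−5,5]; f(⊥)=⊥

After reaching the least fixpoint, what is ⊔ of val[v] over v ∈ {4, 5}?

[-4,2]

Trace (9 dequeues):
  [1] u=0 | in ⊥ | out [3,3] | ==
  [2] u=1 | in [-4,-3] | out [-5,-4] | prev ⊥ | push {0}
  [3] u=2 | in [-4,2] | out [-5,3] | prev ⊥ | push {1}
  [4] u=3 | in [-4,2] | out [-4,2] | ==
  [5] u=4 | in [-4,-3] | out [-4,2] | ==
  [6] u=5 | in ⊥ | out [-4,-3] | ==
  [7] u=0 | in [-5,-4] | out [-5,3] | prev [3,3] | push {}
  [8] u=1 | in [-5,3] | out [-5,2] | prev [-5,-4] | push {0}
  [9] u=0 | in [-5,2] | out [-5,3] | ==

Converged values:
  [0] [-5,3]
  [1] [-5,2]
  [2] [-5,3]
  [3] [-4,2]
  [4] [-4,2]
  [5] [-4,-3]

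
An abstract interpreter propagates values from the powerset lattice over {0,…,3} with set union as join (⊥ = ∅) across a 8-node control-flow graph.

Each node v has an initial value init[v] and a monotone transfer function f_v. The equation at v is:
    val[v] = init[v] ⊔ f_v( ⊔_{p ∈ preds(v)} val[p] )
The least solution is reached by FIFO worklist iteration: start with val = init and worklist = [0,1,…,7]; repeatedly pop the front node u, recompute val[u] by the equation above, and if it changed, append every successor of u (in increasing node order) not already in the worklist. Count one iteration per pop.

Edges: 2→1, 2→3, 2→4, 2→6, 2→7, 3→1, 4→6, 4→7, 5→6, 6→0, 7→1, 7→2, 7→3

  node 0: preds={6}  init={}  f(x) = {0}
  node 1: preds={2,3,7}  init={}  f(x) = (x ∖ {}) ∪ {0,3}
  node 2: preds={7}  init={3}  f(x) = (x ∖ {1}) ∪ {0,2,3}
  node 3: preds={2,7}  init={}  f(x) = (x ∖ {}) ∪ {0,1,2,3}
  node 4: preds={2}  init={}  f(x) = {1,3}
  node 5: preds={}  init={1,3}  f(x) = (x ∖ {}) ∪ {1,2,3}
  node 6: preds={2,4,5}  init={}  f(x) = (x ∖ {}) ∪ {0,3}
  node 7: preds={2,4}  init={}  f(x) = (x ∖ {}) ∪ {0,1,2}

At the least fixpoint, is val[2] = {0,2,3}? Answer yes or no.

Worklist (12 pops):
  #1 pop 0: in={} → {0} (was {}); enqueue []
  #2 pop 1: in={3} → {0,3} (was {}); enqueue []
  #3 pop 2: in={} → {0,2,3} (was {3}); enqueue [1]
  #4 pop 3: in={0,2,3} → {0,1,2,3} (was {}); enqueue []
  #5 pop 4: in={0,2,3} → {1,3} (was {}); enqueue []
  #6 pop 5: in={} → {1,2,3} (was {1,3}); enqueue []
  #7 pop 6: in={0,1,2,3} → {0,1,2,3} (was {}); enqueue [0]
  #8 pop 7: in={0,1,2,3} → {0,1,2,3} (was {}); enqueue [2,3]
  #9 pop 1: in={0,1,2,3} → {0,1,2,3} (was {0,3}); enqueue []
  #10 pop 0: in={0,1,2,3} → {0} (no change)
  #11 pop 2: in={0,1,2,3} → {0,2,3} (no change)
  #12 pop 3: in={0,1,2,3} → {0,1,2,3} (no change)

Fixpoint:
  val[0] = {0}
  val[1] = {0,1,2,3}
  val[2] = {0,2,3}
  val[3] = {0,1,2,3}
  val[4] = {1,3}
  val[5] = {1,2,3}
  val[6] = {0,1,2,3}
  val[7] = {0,1,2,3}

yes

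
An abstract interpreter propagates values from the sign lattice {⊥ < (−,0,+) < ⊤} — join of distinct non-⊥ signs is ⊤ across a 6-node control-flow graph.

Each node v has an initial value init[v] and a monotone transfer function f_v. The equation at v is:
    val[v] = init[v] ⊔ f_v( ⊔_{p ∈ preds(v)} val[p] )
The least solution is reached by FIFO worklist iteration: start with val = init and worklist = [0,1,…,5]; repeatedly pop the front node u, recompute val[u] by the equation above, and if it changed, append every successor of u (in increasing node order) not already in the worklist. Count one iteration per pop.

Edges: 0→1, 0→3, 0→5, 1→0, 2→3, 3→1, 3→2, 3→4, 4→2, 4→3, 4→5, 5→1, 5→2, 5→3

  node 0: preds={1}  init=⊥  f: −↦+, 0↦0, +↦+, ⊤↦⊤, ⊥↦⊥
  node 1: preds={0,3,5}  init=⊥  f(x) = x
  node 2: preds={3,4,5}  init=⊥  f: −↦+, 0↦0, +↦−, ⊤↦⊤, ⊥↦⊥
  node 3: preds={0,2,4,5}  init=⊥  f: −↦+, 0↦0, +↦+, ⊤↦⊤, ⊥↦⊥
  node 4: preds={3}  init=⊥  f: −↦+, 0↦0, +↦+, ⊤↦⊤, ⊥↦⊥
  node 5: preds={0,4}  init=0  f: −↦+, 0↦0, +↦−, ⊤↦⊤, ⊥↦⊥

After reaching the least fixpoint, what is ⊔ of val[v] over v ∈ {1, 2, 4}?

0

Iteration log — 11 steps:
  step 1. node 0  ⊔preds=⊥  new=⊥  stable
  step 2. node 1  ⊔preds=0  new=0  old=⊥  +wl: 0
  step 3. node 2  ⊔preds=0  new=0  old=⊥  +wl: 
  step 4. node 3  ⊔preds=0  new=0  old=⊥  +wl: 1,2
  step 5. node 4  ⊔preds=0  new=0  old=⊥  +wl: 3
  step 6. node 5  ⊔preds=0  new=0  stable
  step 7. node 0  ⊔preds=0  new=0  old=⊥  +wl: 5
  step 8. node 1  ⊔preds=0  new=0  stable
  step 9. node 2  ⊔preds=0  new=0  stable
  step 10. node 3  ⊔preds=0  new=0  stable
  step 11. node 5  ⊔preds=0  new=0  stable

Least fixpoint reached:
  node 0: 0
  node 1: 0
  node 2: 0
  node 3: 0
  node 4: 0
  node 5: 0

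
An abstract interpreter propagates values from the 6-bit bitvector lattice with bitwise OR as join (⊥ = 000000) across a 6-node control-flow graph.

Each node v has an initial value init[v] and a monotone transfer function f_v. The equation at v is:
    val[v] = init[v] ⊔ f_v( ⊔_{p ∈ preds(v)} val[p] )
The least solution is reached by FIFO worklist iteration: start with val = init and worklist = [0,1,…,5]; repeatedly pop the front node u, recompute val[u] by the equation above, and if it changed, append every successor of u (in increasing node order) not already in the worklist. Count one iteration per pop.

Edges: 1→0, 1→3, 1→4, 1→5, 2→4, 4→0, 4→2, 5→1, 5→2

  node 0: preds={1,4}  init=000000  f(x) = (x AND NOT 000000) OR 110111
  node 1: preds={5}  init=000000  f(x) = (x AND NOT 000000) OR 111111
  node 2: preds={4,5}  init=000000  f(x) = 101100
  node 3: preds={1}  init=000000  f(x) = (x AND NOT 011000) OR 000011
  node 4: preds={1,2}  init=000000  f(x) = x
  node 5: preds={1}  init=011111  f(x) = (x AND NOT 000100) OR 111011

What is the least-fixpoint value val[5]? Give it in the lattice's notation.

111111

Trace (9 dequeues):
  [1] u=0 | in 000000 | out 110111 | prev 000000 | push {}
  [2] u=1 | in 011111 | out 111111 | prev 000000 | push {0}
  [3] u=2 | in 011111 | out 101100 | prev 000000 | push {}
  [4] u=3 | in 111111 | out 100111 | prev 000000 | push {}
  [5] u=4 | in 111111 | out 111111 | prev 000000 | push {2}
  [6] u=5 | in 111111 | out 111111 | prev 011111 | push {1}
  [7] u=0 | in 111111 | out 111111 | prev 110111 | push {}
  [8] u=2 | in 111111 | out 101100 | ==
  [9] u=1 | in 111111 | out 111111 | ==

Converged values:
  [0] 111111
  [1] 111111
  [2] 101100
  [3] 100111
  [4] 111111
  [5] 111111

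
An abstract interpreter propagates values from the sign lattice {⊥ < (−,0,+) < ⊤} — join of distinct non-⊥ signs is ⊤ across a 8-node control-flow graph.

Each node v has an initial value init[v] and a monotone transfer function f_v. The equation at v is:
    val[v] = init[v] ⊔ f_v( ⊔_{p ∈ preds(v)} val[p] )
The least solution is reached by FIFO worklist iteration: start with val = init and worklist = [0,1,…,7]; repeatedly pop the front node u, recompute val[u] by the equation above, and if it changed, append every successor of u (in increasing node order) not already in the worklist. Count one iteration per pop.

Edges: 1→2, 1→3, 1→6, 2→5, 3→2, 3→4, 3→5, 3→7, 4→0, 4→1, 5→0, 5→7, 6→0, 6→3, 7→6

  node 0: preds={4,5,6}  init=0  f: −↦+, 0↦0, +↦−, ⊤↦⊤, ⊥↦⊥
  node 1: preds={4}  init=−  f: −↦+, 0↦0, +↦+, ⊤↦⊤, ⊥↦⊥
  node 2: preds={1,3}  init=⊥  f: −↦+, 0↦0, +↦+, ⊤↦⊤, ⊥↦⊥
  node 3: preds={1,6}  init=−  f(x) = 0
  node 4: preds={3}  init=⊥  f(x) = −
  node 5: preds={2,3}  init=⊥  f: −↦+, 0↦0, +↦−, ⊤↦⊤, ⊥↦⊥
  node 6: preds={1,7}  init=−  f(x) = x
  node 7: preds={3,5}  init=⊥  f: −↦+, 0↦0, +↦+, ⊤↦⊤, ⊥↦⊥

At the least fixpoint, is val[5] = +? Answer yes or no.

no

Iteration log — 16 steps:
  step 1. node 0  ⊔preds=−  new=⊤  old=0  +wl: 
  step 2. node 1  ⊔preds=⊥  new=−  stable
  step 3. node 2  ⊔preds=−  new=+  old=⊥  +wl: 
  step 4. node 3  ⊔preds=−  new=⊤  old=−  +wl: 2
  step 5. node 4  ⊔preds=⊤  new=−  old=⊥  +wl: 0,1
  step 6. node 5  ⊔preds=⊤  new=⊤  old=⊥  +wl: 
  step 7. node 6  ⊔preds=−  new=−  stable
  step 8. node 7  ⊔preds=⊤  new=⊤  old=⊥  +wl: 6
  step 9. node 2  ⊔preds=⊤  new=⊤  old=+  +wl: 5
  step 10. node 0  ⊔preds=⊤  new=⊤  stable
  step 11. node 1  ⊔preds=−  new=⊤  old=−  +wl: 2,3
  step 12. node 6  ⊔preds=⊤  new=⊤  old=−  +wl: 0
  step 13. node 5  ⊔preds=⊤  new=⊤  stable
  step 14. node 2  ⊔preds=⊤  new=⊤  stable
  step 15. node 3  ⊔preds=⊤  new=⊤  stable
  step 16. node 0  ⊔preds=⊤  new=⊤  stable

Least fixpoint reached:
  node 0: ⊤
  node 1: ⊤
  node 2: ⊤
  node 3: ⊤
  node 4: −
  node 5: ⊤
  node 6: ⊤
  node 7: ⊤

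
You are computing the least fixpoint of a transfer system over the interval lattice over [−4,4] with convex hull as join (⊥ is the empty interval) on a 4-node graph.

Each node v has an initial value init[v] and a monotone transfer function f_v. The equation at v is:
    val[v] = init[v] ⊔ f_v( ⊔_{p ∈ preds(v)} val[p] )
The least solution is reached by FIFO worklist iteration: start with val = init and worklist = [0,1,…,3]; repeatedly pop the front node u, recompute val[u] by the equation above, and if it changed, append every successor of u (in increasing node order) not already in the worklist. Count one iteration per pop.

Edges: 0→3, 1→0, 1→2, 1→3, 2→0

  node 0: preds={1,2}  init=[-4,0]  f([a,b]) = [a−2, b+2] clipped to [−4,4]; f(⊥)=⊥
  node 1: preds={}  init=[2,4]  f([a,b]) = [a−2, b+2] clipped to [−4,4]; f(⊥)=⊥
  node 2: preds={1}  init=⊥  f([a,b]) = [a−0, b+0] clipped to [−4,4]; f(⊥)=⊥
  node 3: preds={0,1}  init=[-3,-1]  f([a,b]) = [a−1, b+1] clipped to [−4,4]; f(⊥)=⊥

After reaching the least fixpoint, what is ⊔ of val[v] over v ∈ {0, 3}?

Trace (5 dequeues):
  [1] u=0 | in [2,4] | out [-4,4] | prev [-4,0] | push {}
  [2] u=1 | in ⊥ | out [2,4] | ==
  [3] u=2 | in [2,4] | out [2,4] | prev ⊥ | push {0}
  [4] u=3 | in [-4,4] | out [-4,4] | prev [-3,-1] | push {}
  [5] u=0 | in [2,4] | out [-4,4] | ==

Converged values:
  [0] [-4,4]
  [1] [2,4]
  [2] [2,4]
  [3] [-4,4]

[-4,4]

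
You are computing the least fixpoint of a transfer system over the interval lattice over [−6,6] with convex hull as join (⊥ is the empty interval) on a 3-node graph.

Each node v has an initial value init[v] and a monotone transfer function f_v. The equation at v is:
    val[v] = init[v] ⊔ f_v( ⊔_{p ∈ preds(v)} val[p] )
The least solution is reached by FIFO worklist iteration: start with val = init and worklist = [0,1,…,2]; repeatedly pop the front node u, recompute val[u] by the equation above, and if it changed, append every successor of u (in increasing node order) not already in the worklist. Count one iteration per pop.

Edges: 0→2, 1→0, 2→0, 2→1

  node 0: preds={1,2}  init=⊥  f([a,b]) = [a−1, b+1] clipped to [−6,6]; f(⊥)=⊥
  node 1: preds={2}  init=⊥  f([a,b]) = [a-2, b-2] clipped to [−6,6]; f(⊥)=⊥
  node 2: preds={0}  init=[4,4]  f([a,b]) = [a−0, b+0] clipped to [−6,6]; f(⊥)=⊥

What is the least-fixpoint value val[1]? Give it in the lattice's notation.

[-6,4]

Worklist (23 pops):
  #1 pop 0: in=[4,4] → [3,5] (was ⊥); enqueue []
  #2 pop 1: in=[4,4] → [2,2] (was ⊥); enqueue [0]
  #3 pop 2: in=[3,5] → [3,5] (was [4,4]); enqueue [1]
  #4 pop 0: in=[2,5] → [1,6] (was [3,5]); enqueue [2]
  #5 pop 1: in=[3,5] → [1,3] (was [2,2]); enqueue [0]
  #6 pop 2: in=[1,6] → [1,6] (was [3,5]); enqueue [1]
  #7 pop 0: in=[1,6] → [0,6] (was [1,6]); enqueue [2]
  #8 pop 1: in=[1,6] → [-1,4] (was [1,3]); enqueue [0]
  #9 pop 2: in=[0,6] → [0,6] (was [1,6]); enqueue [1]
  #10 pop 0: in=[-1,6] → [-2,6] (was [0,6]); enqueue [2]
  #11 pop 1: in=[0,6] → [-2,4] (was [-1,4]); enqueue [0]
  #12 pop 2: in=[-2,6] → [-2,6] (was [0,6]); enqueue [1]
  #13 pop 0: in=[-2,6] → [-3,6] (was [-2,6]); enqueue [2]
  #14 pop 1: in=[-2,6] → [-4,4] (was [-2,4]); enqueue [0]
  #15 pop 2: in=[-3,6] → [-3,6] (was [-2,6]); enqueue [1]
  #16 pop 0: in=[-4,6] → [-5,6] (was [-3,6]); enqueue [2]
  #17 pop 1: in=[-3,6] → [-5,4] (was [-4,4]); enqueue [0]
  #18 pop 2: in=[-5,6] → [-5,6] (was [-3,6]); enqueue [1]
  #19 pop 0: in=[-5,6] → [-6,6] (was [-5,6]); enqueue [2]
  #20 pop 1: in=[-5,6] → [-6,4] (was [-5,4]); enqueue [0]
  #21 pop 2: in=[-6,6] → [-6,6] (was [-5,6]); enqueue [1]
  #22 pop 0: in=[-6,6] → [-6,6] (no change)
  #23 pop 1: in=[-6,6] → [-6,4] (no change)

Fixpoint:
  val[0] = [-6,6]
  val[1] = [-6,4]
  val[2] = [-6,6]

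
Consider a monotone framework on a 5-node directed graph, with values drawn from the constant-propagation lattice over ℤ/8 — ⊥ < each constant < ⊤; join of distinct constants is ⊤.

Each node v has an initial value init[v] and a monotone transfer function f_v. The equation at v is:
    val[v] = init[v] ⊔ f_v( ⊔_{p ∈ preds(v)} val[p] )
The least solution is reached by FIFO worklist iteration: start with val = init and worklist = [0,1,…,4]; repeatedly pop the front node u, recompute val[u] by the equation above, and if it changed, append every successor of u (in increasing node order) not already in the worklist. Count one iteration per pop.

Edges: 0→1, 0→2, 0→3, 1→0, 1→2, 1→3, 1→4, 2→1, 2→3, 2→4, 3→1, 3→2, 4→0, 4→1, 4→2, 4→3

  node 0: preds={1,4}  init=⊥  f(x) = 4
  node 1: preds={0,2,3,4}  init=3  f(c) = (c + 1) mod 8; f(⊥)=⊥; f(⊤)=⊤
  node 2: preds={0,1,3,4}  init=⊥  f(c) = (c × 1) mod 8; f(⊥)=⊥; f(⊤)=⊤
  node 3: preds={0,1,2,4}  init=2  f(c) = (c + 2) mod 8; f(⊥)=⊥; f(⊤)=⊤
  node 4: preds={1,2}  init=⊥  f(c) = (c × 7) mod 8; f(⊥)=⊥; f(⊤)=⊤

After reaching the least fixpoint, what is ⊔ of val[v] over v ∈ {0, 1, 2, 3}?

⊤

Trace (9 dequeues):
  [1] u=0 | in 3 | out 4 | prev ⊥ | push {}
  [2] u=1 | in ⊤ | out ⊤ | prev 3 | push {0}
  [3] u=2 | in ⊤ | out ⊤ | prev ⊥ | push {1}
  [4] u=3 | in ⊤ | out ⊤ | prev 2 | push {2}
  [5] u=4 | in ⊤ | out ⊤ | prev ⊥ | push {3}
  [6] u=0 | in ⊤ | out 4 | ==
  [7] u=1 | in ⊤ | out ⊤ | ==
  [8] u=2 | in ⊤ | out ⊤ | ==
  [9] u=3 | in ⊤ | out ⊤ | ==

Converged values:
  [0] 4
  [1] ⊤
  [2] ⊤
  [3] ⊤
  [4] ⊤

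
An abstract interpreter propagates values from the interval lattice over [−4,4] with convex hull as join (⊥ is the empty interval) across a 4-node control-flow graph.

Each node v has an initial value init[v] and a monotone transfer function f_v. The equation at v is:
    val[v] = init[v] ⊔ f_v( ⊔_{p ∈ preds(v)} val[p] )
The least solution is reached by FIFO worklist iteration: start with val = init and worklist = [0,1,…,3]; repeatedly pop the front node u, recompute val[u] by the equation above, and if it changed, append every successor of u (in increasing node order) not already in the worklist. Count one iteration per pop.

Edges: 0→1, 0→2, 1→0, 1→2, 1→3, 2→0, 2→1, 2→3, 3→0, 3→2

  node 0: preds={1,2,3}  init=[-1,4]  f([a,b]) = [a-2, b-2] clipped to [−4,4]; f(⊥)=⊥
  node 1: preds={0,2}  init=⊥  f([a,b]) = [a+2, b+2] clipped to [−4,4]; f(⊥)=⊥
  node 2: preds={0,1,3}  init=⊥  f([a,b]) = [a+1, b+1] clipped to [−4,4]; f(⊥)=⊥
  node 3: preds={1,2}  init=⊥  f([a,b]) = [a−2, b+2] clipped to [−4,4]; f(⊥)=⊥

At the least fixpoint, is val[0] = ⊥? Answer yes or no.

no

Trace (12 dequeues):
  [1] u=0 | in ⊥ | out [-1,4] | ==
  [2] u=1 | in [-1,4] | out [1,4] | prev ⊥ | push {0}
  [3] u=2 | in [-1,4] | out [0,4] | prev ⊥ | push {1}
  [4] u=3 | in [0,4] | out [-2,4] | prev ⊥ | push {2}
  [5] u=0 | in [-2,4] | out [-4,4] | prev [-1,4] | push {}
  [6] u=1 | in [-4,4] | out [-2,4] | prev [1,4] | push {0,3}
  [7] u=2 | in [-4,4] | out [-3,4] | prev [0,4] | push {1}
  [8] u=0 | in [-3,4] | out [-4,4] | ==
  [9] u=3 | in [-3,4] | out [-4,4] | prev [-2,4] | push {0,2}
  [10] u=1 | in [-4,4] | out [-2,4] | ==
  [11] u=0 | in [-4,4] | out [-4,4] | ==
  [12] u=2 | in [-4,4] | out [-3,4] | ==

Converged values:
  [0] [-4,4]
  [1] [-2,4]
  [2] [-3,4]
  [3] [-4,4]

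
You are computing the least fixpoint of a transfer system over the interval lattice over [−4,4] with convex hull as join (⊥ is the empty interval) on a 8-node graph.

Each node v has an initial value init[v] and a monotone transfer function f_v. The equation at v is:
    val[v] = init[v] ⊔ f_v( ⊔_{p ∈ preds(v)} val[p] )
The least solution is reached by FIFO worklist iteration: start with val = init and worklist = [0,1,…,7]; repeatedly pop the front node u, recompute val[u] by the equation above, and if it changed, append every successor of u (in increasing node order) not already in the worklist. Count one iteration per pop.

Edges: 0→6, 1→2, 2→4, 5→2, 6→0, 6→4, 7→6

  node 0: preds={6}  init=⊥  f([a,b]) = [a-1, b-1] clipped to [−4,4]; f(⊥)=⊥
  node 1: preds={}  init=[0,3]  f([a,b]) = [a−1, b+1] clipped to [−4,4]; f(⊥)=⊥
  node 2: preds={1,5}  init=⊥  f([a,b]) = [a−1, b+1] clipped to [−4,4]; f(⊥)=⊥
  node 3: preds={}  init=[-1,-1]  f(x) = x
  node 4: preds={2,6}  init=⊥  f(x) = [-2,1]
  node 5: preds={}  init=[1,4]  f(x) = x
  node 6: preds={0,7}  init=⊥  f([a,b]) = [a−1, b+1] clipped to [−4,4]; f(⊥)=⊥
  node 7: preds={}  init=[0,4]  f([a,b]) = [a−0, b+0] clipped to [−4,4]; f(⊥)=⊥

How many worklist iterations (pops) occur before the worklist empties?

16

Worklist (16 pops):
  #1 pop 0: in=⊥ → ⊥ (no change)
  #2 pop 1: in=⊥ → [0,3] (no change)
  #3 pop 2: in=[0,4] → [-1,4] (was ⊥); enqueue []
  #4 pop 3: in=⊥ → [-1,-1] (no change)
  #5 pop 4: in=[-1,4] → [-2,1] (was ⊥); enqueue []
  #6 pop 5: in=⊥ → [1,4] (no change)
  #7 pop 6: in=[0,4] → [-1,4] (was ⊥); enqueue [0,4]
  #8 pop 7: in=⊥ → [0,4] (no change)
  #9 pop 0: in=[-1,4] → [-2,3] (was ⊥); enqueue [6]
  #10 pop 4: in=[-1,4] → [-2,1] (no change)
  #11 pop 6: in=[-2,4] → [-3,4] (was [-1,4]); enqueue [0,4]
  #12 pop 0: in=[-3,4] → [-4,3] (was [-2,3]); enqueue [6]
  #13 pop 4: in=[-3,4] → [-2,1] (no change)
  #14 pop 6: in=[-4,4] → [-4,4] (was [-3,4]); enqueue [0,4]
  #15 pop 0: in=[-4,4] → [-4,3] (no change)
  #16 pop 4: in=[-4,4] → [-2,1] (no change)

Fixpoint:
  val[0] = [-4,3]
  val[1] = [0,3]
  val[2] = [-1,4]
  val[3] = [-1,-1]
  val[4] = [-2,1]
  val[5] = [1,4]
  val[6] = [-4,4]
  val[7] = [0,4]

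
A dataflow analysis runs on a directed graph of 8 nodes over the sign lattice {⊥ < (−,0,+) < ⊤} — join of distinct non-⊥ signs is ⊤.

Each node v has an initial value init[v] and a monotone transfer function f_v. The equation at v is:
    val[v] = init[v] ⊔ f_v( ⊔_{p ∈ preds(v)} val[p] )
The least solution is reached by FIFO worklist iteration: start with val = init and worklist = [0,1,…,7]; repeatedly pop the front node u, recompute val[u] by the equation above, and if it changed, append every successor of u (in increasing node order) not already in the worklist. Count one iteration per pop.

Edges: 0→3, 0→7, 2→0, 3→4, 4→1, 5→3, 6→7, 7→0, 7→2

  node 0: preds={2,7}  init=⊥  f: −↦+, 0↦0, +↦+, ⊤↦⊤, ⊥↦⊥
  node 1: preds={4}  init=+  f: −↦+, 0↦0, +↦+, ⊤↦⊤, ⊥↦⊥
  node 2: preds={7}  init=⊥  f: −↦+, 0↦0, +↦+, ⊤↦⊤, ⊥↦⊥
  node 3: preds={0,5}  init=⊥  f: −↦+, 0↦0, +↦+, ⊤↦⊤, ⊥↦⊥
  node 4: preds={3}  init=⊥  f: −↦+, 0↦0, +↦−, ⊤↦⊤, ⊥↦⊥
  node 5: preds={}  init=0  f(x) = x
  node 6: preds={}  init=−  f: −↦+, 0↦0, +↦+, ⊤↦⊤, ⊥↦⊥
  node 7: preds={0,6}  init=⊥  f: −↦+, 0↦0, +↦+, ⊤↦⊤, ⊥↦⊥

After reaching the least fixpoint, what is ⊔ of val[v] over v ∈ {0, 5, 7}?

⊤

Worklist (20 pops):
  #1 pop 0: in=⊥ → ⊥ (no change)
  #2 pop 1: in=⊥ → + (no change)
  #3 pop 2: in=⊥ → ⊥ (no change)
  #4 pop 3: in=0 → 0 (was ⊥); enqueue []
  #5 pop 4: in=0 → 0 (was ⊥); enqueue [1]
  #6 pop 5: in=⊥ → 0 (no change)
  #7 pop 6: in=⊥ → − (no change)
  #8 pop 7: in=− → + (was ⊥); enqueue [0,2]
  #9 pop 1: in=0 → ⊤ (was +); enqueue []
  #10 pop 0: in=+ → + (was ⊥); enqueue [3,7]
  #11 pop 2: in=+ → + (was ⊥); enqueue [0]
  #12 pop 3: in=⊤ → ⊤ (was 0); enqueue [4]
  #13 pop 7: in=⊤ → ⊤ (was +); enqueue [2]
  #14 pop 0: in=⊤ → ⊤ (was +); enqueue [3,7]
  #15 pop 4: in=⊤ → ⊤ (was 0); enqueue [1]
  #16 pop 2: in=⊤ → ⊤ (was +); enqueue [0]
  #17 pop 3: in=⊤ → ⊤ (no change)
  #18 pop 7: in=⊤ → ⊤ (no change)
  #19 pop 1: in=⊤ → ⊤ (no change)
  #20 pop 0: in=⊤ → ⊤ (no change)

Fixpoint:
  val[0] = ⊤
  val[1] = ⊤
  val[2] = ⊤
  val[3] = ⊤
  val[4] = ⊤
  val[5] = 0
  val[6] = −
  val[7] = ⊤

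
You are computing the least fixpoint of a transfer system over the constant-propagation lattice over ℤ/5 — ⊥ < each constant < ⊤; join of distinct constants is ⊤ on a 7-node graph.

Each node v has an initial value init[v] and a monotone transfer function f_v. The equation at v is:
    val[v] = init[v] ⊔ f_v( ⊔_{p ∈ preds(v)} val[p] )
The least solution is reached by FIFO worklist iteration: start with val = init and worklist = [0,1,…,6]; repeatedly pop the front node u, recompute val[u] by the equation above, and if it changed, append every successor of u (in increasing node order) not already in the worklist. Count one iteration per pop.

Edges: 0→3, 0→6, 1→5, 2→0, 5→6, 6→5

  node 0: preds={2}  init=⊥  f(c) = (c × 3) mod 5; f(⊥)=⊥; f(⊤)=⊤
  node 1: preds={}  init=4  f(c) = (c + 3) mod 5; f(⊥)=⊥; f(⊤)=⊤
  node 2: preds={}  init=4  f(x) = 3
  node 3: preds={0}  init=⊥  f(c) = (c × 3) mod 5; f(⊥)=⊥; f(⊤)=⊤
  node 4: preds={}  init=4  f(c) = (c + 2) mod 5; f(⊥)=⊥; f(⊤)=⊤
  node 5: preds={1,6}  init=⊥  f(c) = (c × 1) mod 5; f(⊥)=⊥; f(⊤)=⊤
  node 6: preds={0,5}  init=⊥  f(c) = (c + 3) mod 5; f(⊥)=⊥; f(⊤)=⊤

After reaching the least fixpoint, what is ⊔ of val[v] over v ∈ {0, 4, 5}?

Worklist (11 pops):
  #1 pop 0: in=4 → 2 (was ⊥); enqueue []
  #2 pop 1: in=⊥ → 4 (no change)
  #3 pop 2: in=⊥ → ⊤ (was 4); enqueue [0]
  #4 pop 3: in=2 → 1 (was ⊥); enqueue []
  #5 pop 4: in=⊥ → 4 (no change)
  #6 pop 5: in=4 → 4 (was ⊥); enqueue []
  #7 pop 6: in=⊤ → ⊤ (was ⊥); enqueue [5]
  #8 pop 0: in=⊤ → ⊤ (was 2); enqueue [3,6]
  #9 pop 5: in=⊤ → ⊤ (was 4); enqueue []
  #10 pop 3: in=⊤ → ⊤ (was 1); enqueue []
  #11 pop 6: in=⊤ → ⊤ (no change)

Fixpoint:
  val[0] = ⊤
  val[1] = 4
  val[2] = ⊤
  val[3] = ⊤
  val[4] = 4
  val[5] = ⊤
  val[6] = ⊤

⊤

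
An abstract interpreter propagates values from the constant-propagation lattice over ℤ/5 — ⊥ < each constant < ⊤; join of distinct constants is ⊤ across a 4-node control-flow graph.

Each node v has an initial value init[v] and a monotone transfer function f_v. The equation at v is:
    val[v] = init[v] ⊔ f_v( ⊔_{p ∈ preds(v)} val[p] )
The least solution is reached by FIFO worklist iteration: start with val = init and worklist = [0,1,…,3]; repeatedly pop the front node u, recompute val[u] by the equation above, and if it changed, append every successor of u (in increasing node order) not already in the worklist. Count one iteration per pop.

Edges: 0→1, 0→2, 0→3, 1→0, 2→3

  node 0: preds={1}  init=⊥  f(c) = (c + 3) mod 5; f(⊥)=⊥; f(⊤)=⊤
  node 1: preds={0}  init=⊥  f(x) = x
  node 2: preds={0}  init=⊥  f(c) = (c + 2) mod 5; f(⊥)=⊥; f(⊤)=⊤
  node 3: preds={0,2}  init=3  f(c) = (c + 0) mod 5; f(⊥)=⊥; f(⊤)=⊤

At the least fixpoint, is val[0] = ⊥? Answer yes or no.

yes

Trace (4 dequeues):
  [1] u=0 | in ⊥ | out ⊥ | ==
  [2] u=1 | in ⊥ | out ⊥ | ==
  [3] u=2 | in ⊥ | out ⊥ | ==
  [4] u=3 | in ⊥ | out 3 | ==

Converged values:
  [0] ⊥
  [1] ⊥
  [2] ⊥
  [3] 3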